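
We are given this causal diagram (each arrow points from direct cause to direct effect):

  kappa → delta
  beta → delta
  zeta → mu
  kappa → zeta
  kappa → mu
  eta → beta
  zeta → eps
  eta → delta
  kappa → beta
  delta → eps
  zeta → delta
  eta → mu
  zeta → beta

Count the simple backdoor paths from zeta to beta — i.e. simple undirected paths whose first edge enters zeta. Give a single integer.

A backdoor path from zeta to beta is any simple undirected path whose first edge points into zeta (i.e. leaves zeta via a parent).
Parents of zeta: {kappa}.
Enumerating:
  P1: zeta <- kappa -> beta
  P2: zeta <- kappa -> mu <- eta -> beta
  P3: zeta <- kappa -> mu <- eta -> delta <- beta
  P4: zeta <- kappa -> delta <- eta -> beta
  P5: zeta <- kappa -> delta <- beta
That exhausts the simple backdoor paths. Count: 5.

5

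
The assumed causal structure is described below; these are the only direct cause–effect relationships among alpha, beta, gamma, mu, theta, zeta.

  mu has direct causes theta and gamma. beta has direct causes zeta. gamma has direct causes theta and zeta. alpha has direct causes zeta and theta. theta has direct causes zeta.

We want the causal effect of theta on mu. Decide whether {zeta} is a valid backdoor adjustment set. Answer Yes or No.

Yes

Backdoor paths from theta to mu (paths whose first edge points into theta):
  P1: theta <- zeta -> gamma -> mu
Condition 1 (no descendant of theta in the set): holds — descendants of theta are {alpha, gamma, mu}; none are in {zeta}.
Condition 2 (every backdoor path blocked by {zeta}):
  P1: blocked at fork node zeta ∈ conditioning set.
{zeta} satisfies the backdoor criterion.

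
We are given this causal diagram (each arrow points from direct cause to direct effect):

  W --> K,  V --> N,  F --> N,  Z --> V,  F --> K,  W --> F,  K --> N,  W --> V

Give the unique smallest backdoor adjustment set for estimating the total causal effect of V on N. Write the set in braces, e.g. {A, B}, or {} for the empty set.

Variables eligible for adjustment (non-descendants of V, excluding V and N): {F, K, W, Z}.
Backdoor paths from V to N:
  P1: V <- W -> F -> K -> N
  P2: V <- W -> F -> N
  P3: V <- W -> K <- F -> N
  P4: V <- W -> K -> N
The empty set is not sufficient: P1 (V <- W -> F -> K -> N) has no collider blocking it and no conditioned non-collider, so it is open.
Try {W}:
  P1: blocked at fork node W ∈ conditioning set.
  P2: blocked at fork node W ∈ conditioning set.
  P3: blocked at fork node W ∈ conditioning set.
  P4: blocked at fork node W ∈ conditioning set.
{W} contains no descendant of V and blocks every backdoor path.
No other singleton works — e.g. {Z} leaves P1 open — so {W} is the unique smallest valid adjustment set.

{W}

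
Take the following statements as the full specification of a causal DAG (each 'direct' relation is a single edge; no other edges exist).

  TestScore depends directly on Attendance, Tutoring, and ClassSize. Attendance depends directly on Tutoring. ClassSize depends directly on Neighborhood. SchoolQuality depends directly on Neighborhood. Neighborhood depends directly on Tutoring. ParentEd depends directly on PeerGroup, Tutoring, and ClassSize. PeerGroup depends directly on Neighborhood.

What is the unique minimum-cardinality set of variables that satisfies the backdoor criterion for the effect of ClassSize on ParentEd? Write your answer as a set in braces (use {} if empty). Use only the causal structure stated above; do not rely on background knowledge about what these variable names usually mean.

Variables eligible for adjustment (non-descendants of ClassSize, excluding ClassSize and ParentEd): {Attendance, Neighborhood, PeerGroup, SchoolQuality, Tutoring}.
Backdoor paths from ClassSize to ParentEd:
  P1: ClassSize <- Neighborhood <- Tutoring -> ParentEd
  P2: ClassSize <- Neighborhood -> PeerGroup -> ParentEd
The empty set is not sufficient: P1 (ClassSize <- Neighborhood <- Tutoring -> ParentEd) has no collider blocking it and no conditioned non-collider, so it is open.
Try {Neighborhood}:
  P1: blocked at chain node Neighborhood ∈ conditioning set.
  P2: blocked at fork node Neighborhood ∈ conditioning set.
{Neighborhood} contains no descendant of ClassSize and blocks every backdoor path.
No other singleton works — e.g. {Tutoring} leaves P2 open — so {Neighborhood} is the unique smallest valid adjustment set.

{Neighborhood}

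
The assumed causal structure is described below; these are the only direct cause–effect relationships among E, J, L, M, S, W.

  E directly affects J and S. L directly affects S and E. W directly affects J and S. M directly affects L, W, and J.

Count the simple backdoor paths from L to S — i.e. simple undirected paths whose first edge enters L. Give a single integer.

4

A backdoor path from L to S is any simple undirected path whose first edge points into L (i.e. leaves L via a parent).
Parents of L: {M}.
Enumerating:
  P1: L <- M -> W -> S
  P2: L <- M -> W -> J <- E -> S
  P3: L <- M -> J <- W -> S
  P4: L <- M -> J <- E -> S
That exhausts the simple backdoor paths. Count: 4.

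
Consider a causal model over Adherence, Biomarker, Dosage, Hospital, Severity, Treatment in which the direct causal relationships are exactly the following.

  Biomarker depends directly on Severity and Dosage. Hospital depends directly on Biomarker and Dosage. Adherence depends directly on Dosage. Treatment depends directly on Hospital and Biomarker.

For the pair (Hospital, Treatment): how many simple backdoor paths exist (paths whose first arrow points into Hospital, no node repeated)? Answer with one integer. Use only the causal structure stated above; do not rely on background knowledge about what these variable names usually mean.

2

A backdoor path from Hospital to Treatment is any simple undirected path whose first edge points into Hospital (i.e. leaves Hospital via a parent).
Parents of Hospital: {Biomarker, Dosage}.
Enumerating:
  P1: Hospital <- Dosage -> Biomarker -> Treatment
  P2: Hospital <- Biomarker -> Treatment
That exhausts the simple backdoor paths. Count: 2.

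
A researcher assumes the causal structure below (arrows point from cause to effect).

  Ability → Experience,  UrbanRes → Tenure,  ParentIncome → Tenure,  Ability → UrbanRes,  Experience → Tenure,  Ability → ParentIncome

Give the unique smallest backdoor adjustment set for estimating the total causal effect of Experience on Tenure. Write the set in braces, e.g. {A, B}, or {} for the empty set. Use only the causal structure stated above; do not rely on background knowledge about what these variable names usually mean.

Variables eligible for adjustment (non-descendants of Experience, excluding Experience and Tenure): {Ability, ParentIncome, UrbanRes}.
Backdoor paths from Experience to Tenure:
  P1: Experience <- Ability -> ParentIncome -> Tenure
  P2: Experience <- Ability -> UrbanRes -> Tenure
The empty set is not sufficient: P1 (Experience <- Ability -> ParentIncome -> Tenure) has no collider blocking it and no conditioned non-collider, so it is open.
Try {Ability}:
  P1: blocked at fork node Ability ∈ conditioning set.
  P2: blocked at fork node Ability ∈ conditioning set.
{Ability} contains no descendant of Experience and blocks every backdoor path.
No other singleton works — e.g. {ParentIncome} leaves P2 open — so {Ability} is the unique smallest valid adjustment set.

{Ability}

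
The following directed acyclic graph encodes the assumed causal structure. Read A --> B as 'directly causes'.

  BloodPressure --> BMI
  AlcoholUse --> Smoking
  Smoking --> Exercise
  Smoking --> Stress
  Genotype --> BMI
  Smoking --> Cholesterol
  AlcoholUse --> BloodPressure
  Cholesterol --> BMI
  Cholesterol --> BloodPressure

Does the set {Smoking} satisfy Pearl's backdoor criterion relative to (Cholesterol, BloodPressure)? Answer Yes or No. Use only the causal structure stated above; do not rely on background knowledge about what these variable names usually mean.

Yes

Backdoor paths from Cholesterol to BloodPressure (paths whose first edge points into Cholesterol):
  P1: Cholesterol <- Smoking <- AlcoholUse -> BloodPressure
Condition 1 (no descendant of Cholesterol in the set): holds — descendants of Cholesterol are {BMI, BloodPressure}; none are in {Smoking}.
Condition 2 (every backdoor path blocked by {Smoking}):
  P1: blocked at chain node Smoking ∈ conditioning set.
{Smoking} satisfies the backdoor criterion.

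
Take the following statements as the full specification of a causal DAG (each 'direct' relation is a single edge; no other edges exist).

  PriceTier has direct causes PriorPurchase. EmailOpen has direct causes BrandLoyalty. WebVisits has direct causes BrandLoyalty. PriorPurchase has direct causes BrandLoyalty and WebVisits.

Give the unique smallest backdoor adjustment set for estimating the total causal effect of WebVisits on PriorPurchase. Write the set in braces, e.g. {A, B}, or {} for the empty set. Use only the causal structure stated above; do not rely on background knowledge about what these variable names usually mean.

Variables eligible for adjustment (non-descendants of WebVisits, excluding WebVisits and PriorPurchase): {BrandLoyalty, EmailOpen}.
Backdoor paths from WebVisits to PriorPurchase:
  P1: WebVisits <- BrandLoyalty -> PriorPurchase
The empty set is not sufficient: P1 (WebVisits <- BrandLoyalty -> PriorPurchase) has no collider blocking it and no conditioned non-collider, so it is open.
Try {BrandLoyalty}:
  P1: blocked at fork node BrandLoyalty ∈ conditioning set.
{BrandLoyalty} contains no descendant of WebVisits and blocks every backdoor path.
No other singleton works — e.g. {EmailOpen} leaves P1 open — so {BrandLoyalty} is the unique smallest valid adjustment set.

{BrandLoyalty}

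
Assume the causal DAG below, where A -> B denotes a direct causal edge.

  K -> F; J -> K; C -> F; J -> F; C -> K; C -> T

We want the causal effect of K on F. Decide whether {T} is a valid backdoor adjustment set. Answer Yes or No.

Backdoor paths from K to F (paths whose first edge points into K):
  P1: K <- J -> F
  P2: K <- C -> F
Condition 1 (no descendant of K in the set): holds — descendants of K are {F}; none are in {T}.
Condition 2 (every backdoor path blocked by {T}):
  P1: open — no interior node is in the conditioning set.
  P2: open — no interior node is in the conditioning set.
{T} does not satisfy the backdoor criterion.

No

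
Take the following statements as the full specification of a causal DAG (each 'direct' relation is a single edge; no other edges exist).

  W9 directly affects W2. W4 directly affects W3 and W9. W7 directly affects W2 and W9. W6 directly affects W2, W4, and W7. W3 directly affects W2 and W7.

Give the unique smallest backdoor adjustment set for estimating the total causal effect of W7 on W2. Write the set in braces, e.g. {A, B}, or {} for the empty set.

Variables eligible for adjustment (non-descendants of W7, excluding W7 and W2): {W3, W4, W6}.
Backdoor paths from W7 to W2:
  P1: W7 <- W6 -> W4 -> W3 -> W2
  P2: W7 <- W6 -> W4 -> W9 -> W2
  P3: W7 <- W6 -> W2
  P4: W7 <- W3 <- W4 <- W6 -> W2
  P5: W7 <- W3 <- W4 -> W9 -> W2
  P6: W7 <- W3 -> W2
The empty set is not sufficient: P1 (W7 <- W6 -> W4 -> W3 -> W2) has no collider blocking it and no conditioned non-collider, so it is open.
Try {W3, W6}:
  P1: blocked at fork node W6 ∈ conditioning set.
  P2: blocked at fork node W6 ∈ conditioning set.
  P3: blocked at fork node W6 ∈ conditioning set.
  P4: blocked at chain node W3 ∈ conditioning set.
  P5: blocked at chain node W3 ∈ conditioning set.
  P6: blocked at fork node W3 ∈ conditioning set.
{W3, W6} contains no descendant of W7 and blocks every backdoor path.
Every element of {W3, W6} is needed (dropping W3 leaves P5 open; dropping W6 leaves P2 open), so no proper subset is valid.
Among all size-2 subsets of the eligible variables, only {W3, W6} blocks every backdoor path, so it is the unique smallest valid adjustment set.

{W3, W6}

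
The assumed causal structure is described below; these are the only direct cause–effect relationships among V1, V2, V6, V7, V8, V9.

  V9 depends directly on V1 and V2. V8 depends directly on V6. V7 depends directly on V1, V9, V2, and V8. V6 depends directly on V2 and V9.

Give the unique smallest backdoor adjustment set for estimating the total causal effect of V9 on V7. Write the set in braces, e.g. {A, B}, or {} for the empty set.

{V1, V2}

Variables eligible for adjustment (non-descendants of V9, excluding V9 and V7): {V1, V2}.
Backdoor paths from V9 to V7:
  P1: V9 <- V1 -> V7
  P2: V9 <- V2 -> V6 -> V8 -> V7
  P3: V9 <- V2 -> V7
The empty set is not sufficient: P1 (V9 <- V1 -> V7) has no collider blocking it and no conditioned non-collider, so it is open.
Try {V1, V2}:
  P1: blocked at fork node V1 ∈ conditioning set.
  P2: blocked at fork node V2 ∈ conditioning set.
  P3: blocked at fork node V2 ∈ conditioning set.
{V1, V2} contains no descendant of V9 and blocks every backdoor path.
Every element of {V1, V2} is needed (dropping V1 leaves P1 open; dropping V2 leaves P2 open), so no proper subset is valid.
Among all size-2 subsets of the eligible variables, only {V1, V2} blocks every backdoor path, so it is the unique smallest valid adjustment set.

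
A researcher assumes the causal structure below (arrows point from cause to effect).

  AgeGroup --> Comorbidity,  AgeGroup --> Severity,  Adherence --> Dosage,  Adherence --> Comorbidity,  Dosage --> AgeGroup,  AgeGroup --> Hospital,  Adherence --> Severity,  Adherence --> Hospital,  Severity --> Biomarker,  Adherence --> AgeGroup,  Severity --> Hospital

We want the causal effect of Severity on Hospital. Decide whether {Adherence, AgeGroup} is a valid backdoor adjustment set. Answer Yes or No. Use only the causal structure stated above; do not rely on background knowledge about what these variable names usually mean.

Yes

Backdoor paths from Severity to Hospital (paths whose first edge points into Severity):
  P1: Severity <- Adherence -> Dosage -> AgeGroup -> Hospital
  P2: Severity <- Adherence -> AgeGroup -> Hospital
  P3: Severity <- Adherence -> Comorbidity <- AgeGroup -> Hospital
  P4: Severity <- Adherence -> Hospital
  P5: Severity <- AgeGroup <- Adherence -> Hospital
  P6: Severity <- AgeGroup <- Dosage <- Adherence -> Hospital
  P7: Severity <- AgeGroup -> Comorbidity <- Adherence -> Hospital
  P8: Severity <- AgeGroup -> Hospital
Condition 1 (no descendant of Severity in the set): holds — descendants of Severity are {Biomarker, Hospital}; none are in {Adherence, AgeGroup}.
Condition 2 (every backdoor path blocked by {Adherence, AgeGroup}):
  P1: blocked at fork node Adherence ∈ conditioning set.
  P2: blocked at fork node Adherence ∈ conditioning set.
  P3: blocked at fork node Adherence ∈ conditioning set.
  P4: blocked at fork node Adherence ∈ conditioning set.
  P5: blocked at chain node AgeGroup ∈ conditioning set.
  P6: blocked at chain node AgeGroup ∈ conditioning set.
  P7: blocked at fork node AgeGroup ∈ conditioning set.
  P8: blocked at fork node AgeGroup ∈ conditioning set.
{Adherence, AgeGroup} satisfies the backdoor criterion.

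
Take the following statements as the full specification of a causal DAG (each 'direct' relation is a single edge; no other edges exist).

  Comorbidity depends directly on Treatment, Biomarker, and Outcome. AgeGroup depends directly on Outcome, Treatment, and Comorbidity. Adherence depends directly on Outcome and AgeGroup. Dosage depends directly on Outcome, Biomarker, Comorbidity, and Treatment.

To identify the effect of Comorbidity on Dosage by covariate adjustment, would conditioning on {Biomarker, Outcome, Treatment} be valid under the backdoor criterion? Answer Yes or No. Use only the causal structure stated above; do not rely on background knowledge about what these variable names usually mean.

Backdoor paths from Comorbidity to Dosage (paths whose first edge points into Comorbidity):
  P1: Comorbidity <- Treatment -> Dosage
  P2: Comorbidity <- Treatment -> AgeGroup <- Outcome -> Dosage
  P3: Comorbidity <- Treatment -> AgeGroup -> Adherence <- Outcome -> Dosage
  P4: Comorbidity <- Biomarker -> Dosage
  P5: Comorbidity <- Outcome -> Dosage
  P6: Comorbidity <- Outcome -> AgeGroup <- Treatment -> Dosage
  P7: Comorbidity <- Outcome -> Adherence <- AgeGroup <- Treatment -> Dosage
Condition 1 (no descendant of Comorbidity in the set): holds — descendants of Comorbidity are {Adherence, AgeGroup, Dosage}; none are in {Biomarker, Outcome, Treatment}.
Condition 2 (every backdoor path blocked by {Biomarker, Outcome, Treatment}):
  P1: blocked at fork node Treatment ∈ conditioning set.
  P2: blocked at fork node Treatment ∈ conditioning set.
  P3: blocked at fork node Treatment ∈ conditioning set.
  P4: blocked at fork node Biomarker ∈ conditioning set.
  P5: blocked at fork node Outcome ∈ conditioning set.
  P6: blocked at fork node Outcome ∈ conditioning set.
  P7: blocked at fork node Outcome ∈ conditioning set.
{Biomarker, Outcome, Treatment} satisfies the backdoor criterion.

Yes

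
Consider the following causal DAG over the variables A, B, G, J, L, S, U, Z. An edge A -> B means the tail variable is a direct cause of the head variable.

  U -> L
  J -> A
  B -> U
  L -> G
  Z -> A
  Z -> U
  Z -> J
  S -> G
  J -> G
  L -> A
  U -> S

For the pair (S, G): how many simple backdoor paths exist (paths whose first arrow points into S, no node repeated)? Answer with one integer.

7

A backdoor path from S to G is any simple undirected path whose first edge points into S (i.e. leaves S via a parent).
Parents of S: {U}.
Enumerating:
  P1: S <- U <- Z -> J -> A <- L -> G
  P2: S <- U <- Z -> J -> G
  P3: S <- U <- Z -> A <- L -> G
  P4: S <- U <- Z -> A <- J -> G
  P5: S <- U -> L -> A <- Z -> J -> G
  P6: S <- U -> L -> A <- J -> G
  P7: S <- U -> L -> G
That exhausts the simple backdoor paths. Count: 7.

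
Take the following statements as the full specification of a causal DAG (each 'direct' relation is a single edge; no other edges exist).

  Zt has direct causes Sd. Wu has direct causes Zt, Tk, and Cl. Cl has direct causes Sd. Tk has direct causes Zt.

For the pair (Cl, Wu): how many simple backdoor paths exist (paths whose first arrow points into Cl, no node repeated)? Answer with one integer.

A backdoor path from Cl to Wu is any simple undirected path whose first edge points into Cl (i.e. leaves Cl via a parent).
Parents of Cl: {Sd}.
Enumerating:
  P1: Cl <- Sd -> Zt -> Tk -> Wu
  P2: Cl <- Sd -> Zt -> Wu
That exhausts the simple backdoor paths. Count: 2.

2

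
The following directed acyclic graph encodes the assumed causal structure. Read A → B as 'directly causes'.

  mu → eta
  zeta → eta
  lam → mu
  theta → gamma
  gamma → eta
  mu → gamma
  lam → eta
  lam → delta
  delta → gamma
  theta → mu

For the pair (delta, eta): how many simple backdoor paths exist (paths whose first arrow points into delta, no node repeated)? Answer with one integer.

4

A backdoor path from delta to eta is any simple undirected path whose first edge points into delta (i.e. leaves delta via a parent).
Parents of delta: {lam}.
Enumerating:
  P1: delta <- lam -> mu <- theta -> gamma -> eta
  P2: delta <- lam -> mu -> gamma -> eta
  P3: delta <- lam -> mu -> eta
  P4: delta <- lam -> eta
That exhausts the simple backdoor paths. Count: 4.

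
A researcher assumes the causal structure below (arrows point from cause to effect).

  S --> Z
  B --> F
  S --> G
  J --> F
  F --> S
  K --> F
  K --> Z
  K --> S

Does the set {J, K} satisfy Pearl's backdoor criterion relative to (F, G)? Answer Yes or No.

Yes

Backdoor paths from F to G (paths whose first edge points into F):
  P1: F <- K -> S -> G
  P2: F <- K -> Z <- S -> G
Condition 1 (no descendant of F in the set): holds — descendants of F are {G, S, Z}; none are in {J, K}.
Condition 2 (every backdoor path blocked by {J, K}):
  P1: blocked at fork node K ∈ conditioning set.
  P2: blocked at fork node K ∈ conditioning set.
{J, K} satisfies the backdoor criterion.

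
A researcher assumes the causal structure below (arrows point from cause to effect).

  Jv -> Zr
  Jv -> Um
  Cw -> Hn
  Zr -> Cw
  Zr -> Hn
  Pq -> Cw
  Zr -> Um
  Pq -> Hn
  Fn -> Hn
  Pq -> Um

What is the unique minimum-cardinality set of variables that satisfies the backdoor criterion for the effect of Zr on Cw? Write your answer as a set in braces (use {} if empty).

{}

Variables eligible for adjustment (non-descendants of Zr, excluding Zr and Cw): {Fn, Jv, Pq}.
Backdoor paths from Zr to Cw:
  P1: Zr <- Jv -> Um <- Pq -> Cw
  P2: Zr <- Jv -> Um <- Pq -> Hn <- Cw
Each backdoor path contains an unconditioned collider, so every path is already blocked with the empty conditioning set:
  P1: blocked at collider Um (neither it nor any descendant is in the conditioning set).
  P2: blocked at collider Um (neither it nor any descendant is in the conditioning set).
The empty set is therefore the unique smallest valid set.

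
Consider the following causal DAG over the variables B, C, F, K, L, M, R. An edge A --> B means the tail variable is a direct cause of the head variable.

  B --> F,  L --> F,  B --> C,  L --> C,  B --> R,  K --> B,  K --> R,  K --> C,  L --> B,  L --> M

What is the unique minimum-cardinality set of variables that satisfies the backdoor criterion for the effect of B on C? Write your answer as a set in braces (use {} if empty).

{K, L}

Variables eligible for adjustment (non-descendants of B, excluding B and C): {K, L, M}.
Backdoor paths from B to C:
  P1: B <- K -> C
  P2: B <- L -> C
The empty set is not sufficient: P1 (B <- K -> C) has no collider blocking it and no conditioned non-collider, so it is open.
Try {K, L}:
  P1: blocked at fork node K ∈ conditioning set.
  P2: blocked at fork node L ∈ conditioning set.
{K, L} contains no descendant of B and blocks every backdoor path.
Every element of {K, L} is needed (dropping K leaves P1 open; dropping L leaves P2 open), so no proper subset is valid.
Among all size-2 subsets of the eligible variables, only {K, L} blocks every backdoor path, so it is the unique smallest valid adjustment set.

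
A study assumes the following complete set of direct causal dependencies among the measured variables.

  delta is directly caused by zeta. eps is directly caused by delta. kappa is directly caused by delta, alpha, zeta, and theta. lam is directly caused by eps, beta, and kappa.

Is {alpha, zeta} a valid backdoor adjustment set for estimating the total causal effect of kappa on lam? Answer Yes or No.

Backdoor paths from kappa to lam (paths whose first edge points into kappa):
  P1: kappa <- zeta -> delta -> eps -> lam
  P2: kappa <- delta -> eps -> lam
Condition 1 (no descendant of kappa in the set): holds — descendants of kappa are {lam}; none are in {alpha, zeta}.
Condition 2 (every backdoor path blocked by {alpha, zeta}):
  P1: blocked at fork node zeta ∈ conditioning set.
  P2: open — no interior node is in the conditioning set.
{alpha, zeta} does not satisfy the backdoor criterion.

No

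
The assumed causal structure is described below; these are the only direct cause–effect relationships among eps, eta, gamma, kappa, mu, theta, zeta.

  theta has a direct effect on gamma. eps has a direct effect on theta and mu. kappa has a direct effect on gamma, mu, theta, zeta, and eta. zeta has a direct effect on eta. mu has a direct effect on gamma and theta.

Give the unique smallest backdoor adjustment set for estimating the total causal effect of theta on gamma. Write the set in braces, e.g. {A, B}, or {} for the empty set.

Variables eligible for adjustment (non-descendants of theta, excluding theta and gamma): {eps, eta, kappa, mu, zeta}.
Backdoor paths from theta to gamma:
  P1: theta <- kappa -> mu -> gamma
  P2: theta <- kappa -> gamma
  P3: theta <- eps -> mu <- kappa -> gamma
  P4: theta <- eps -> mu -> gamma
  P5: theta <- mu <- kappa -> gamma
  P6: theta <- mu -> gamma
The empty set is not sufficient: P1 (theta <- kappa -> mu -> gamma) has no collider blocking it and no conditioned non-collider, so it is open.
Try {kappa, mu}:
  P1: blocked at fork node kappa ∈ conditioning set.
  P2: blocked at fork node kappa ∈ conditioning set.
  P3: blocked at fork node kappa ∈ conditioning set.
  P4: blocked at chain node mu ∈ conditioning set.
  P5: blocked at chain node mu ∈ conditioning set.
  P6: blocked at fork node mu ∈ conditioning set.
{kappa, mu} contains no descendant of theta and blocks every backdoor path.
Every element of {kappa, mu} is needed (dropping kappa leaves P2 open; dropping mu leaves P4 open), so no proper subset is valid.
Among all size-2 subsets of the eligible variables, only {kappa, mu} blocks every backdoor path, so it is the unique smallest valid adjustment set.

{kappa, mu}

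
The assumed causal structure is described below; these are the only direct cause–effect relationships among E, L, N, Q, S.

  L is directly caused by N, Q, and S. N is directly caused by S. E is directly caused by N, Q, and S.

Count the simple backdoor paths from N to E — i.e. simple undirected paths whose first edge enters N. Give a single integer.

A backdoor path from N to E is any simple undirected path whose first edge points into N (i.e. leaves N via a parent).
Parents of N: {S}.
Enumerating:
  P1: N <- S -> E
  P2: N <- S -> L <- Q -> E
That exhausts the simple backdoor paths. Count: 2.

2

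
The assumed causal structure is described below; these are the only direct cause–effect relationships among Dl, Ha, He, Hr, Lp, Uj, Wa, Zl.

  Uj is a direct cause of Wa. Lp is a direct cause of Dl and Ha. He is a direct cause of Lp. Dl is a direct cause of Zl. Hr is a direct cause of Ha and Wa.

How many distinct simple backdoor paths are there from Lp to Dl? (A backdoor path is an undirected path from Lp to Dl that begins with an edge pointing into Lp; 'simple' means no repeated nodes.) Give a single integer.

A backdoor path from Lp to Dl is any simple undirected path whose first edge points into Lp (i.e. leaves Lp via a parent).
Parents of Lp: {He}.
No simple path from any parent of Lp reaches Dl without revisiting Lp, so there are no backdoor paths.

0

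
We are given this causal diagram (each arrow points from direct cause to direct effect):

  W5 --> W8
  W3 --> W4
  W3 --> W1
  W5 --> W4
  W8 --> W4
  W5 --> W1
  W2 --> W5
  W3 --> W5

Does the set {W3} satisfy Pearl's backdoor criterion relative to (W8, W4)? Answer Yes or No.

Backdoor paths from W8 to W4 (paths whose first edge points into W8):
  P1: W8 <- W5 <- W3 -> W4
  P2: W8 <- W5 -> W1 <- W3 -> W4
  P3: W8 <- W5 -> W4
Condition 1 (no descendant of W8 in the set): holds — descendants of W8 are {W4}; none are in {W3}.
Condition 2 (every backdoor path blocked by {W3}):
  P1: blocked at fork node W3 ∈ conditioning set.
  P2: blocked at collider W1 (neither it nor any descendant is in the conditioning set).
  P3: open — no interior node is in the conditioning set.
{W3} does not satisfy the backdoor criterion.

No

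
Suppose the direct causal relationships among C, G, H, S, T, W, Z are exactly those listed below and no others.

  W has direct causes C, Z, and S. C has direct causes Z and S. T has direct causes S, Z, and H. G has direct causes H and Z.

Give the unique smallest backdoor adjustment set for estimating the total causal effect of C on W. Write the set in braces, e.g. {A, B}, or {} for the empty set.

Variables eligible for adjustment (non-descendants of C, excluding C and W): {G, H, S, T, Z}.
Backdoor paths from C to W:
  P1: C <- Z -> G <- H -> T <- S -> W
  P2: C <- Z -> T <- S -> W
  P3: C <- Z -> W
  P4: C <- S -> T <- H -> G <- Z -> W
  P5: C <- S -> T <- Z -> W
  P6: C <- S -> W
The empty set is not sufficient: P3 (C <- Z -> W) has no collider blocking it and no conditioned non-collider, so it is open.
Try {S, Z}:
  P1: blocked at fork node Z ∈ conditioning set.
  P2: blocked at fork node Z ∈ conditioning set.
  P3: blocked at fork node Z ∈ conditioning set.
  P4: blocked at fork node S ∈ conditioning set.
  P5: blocked at fork node S ∈ conditioning set.
  P6: blocked at fork node S ∈ conditioning set.
{S, Z} contains no descendant of C and blocks every backdoor path.
Every element of {S, Z} is needed (dropping S leaves P6 open; dropping Z leaves P3 open), so no proper subset is valid.
Among all size-2 subsets of the eligible variables, only {S, Z} blocks every backdoor path, so it is the unique smallest valid adjustment set.

{S, Z}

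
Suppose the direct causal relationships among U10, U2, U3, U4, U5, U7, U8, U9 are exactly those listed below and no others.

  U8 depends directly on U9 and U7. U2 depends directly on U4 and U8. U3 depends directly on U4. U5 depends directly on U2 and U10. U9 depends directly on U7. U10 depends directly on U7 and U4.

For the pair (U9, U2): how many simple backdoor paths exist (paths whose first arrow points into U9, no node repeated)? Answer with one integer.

3

A backdoor path from U9 to U2 is any simple undirected path whose first edge points into U9 (i.e. leaves U9 via a parent).
Parents of U9: {U7}.
Enumerating:
  P1: U9 <- U7 -> U8 -> U2
  P2: U9 <- U7 -> U10 <- U4 -> U2
  P3: U9 <- U7 -> U10 -> U5 <- U2
That exhausts the simple backdoor paths. Count: 3.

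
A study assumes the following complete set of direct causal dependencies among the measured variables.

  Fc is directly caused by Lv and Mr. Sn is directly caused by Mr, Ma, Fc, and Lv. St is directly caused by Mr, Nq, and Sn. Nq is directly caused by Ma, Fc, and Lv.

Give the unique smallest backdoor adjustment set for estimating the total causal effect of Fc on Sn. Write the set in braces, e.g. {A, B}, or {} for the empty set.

{Lv, Mr}

Variables eligible for adjustment (non-descendants of Fc, excluding Fc and Sn): {Lv, Ma, Mr}.
Backdoor paths from Fc to Sn:
  P1: Fc <- Mr -> Sn
  P2: Fc <- Mr -> St <- Sn
  P3: Fc <- Mr -> St <- Nq <- Lv -> Sn
  P4: Fc <- Mr -> St <- Nq <- Ma -> Sn
  P5: Fc <- Lv -> Sn
  P6: Fc <- Lv -> Nq <- Ma -> Sn
  P7: Fc <- Lv -> Nq -> St <- Mr -> Sn
  P8: Fc <- Lv -> Nq -> St <- Sn
The empty set is not sufficient: P1 (Fc <- Mr -> Sn) has no collider blocking it and no conditioned non-collider, so it is open.
Try {Lv, Mr}:
  P1: blocked at fork node Mr ∈ conditioning set.
  P2: blocked at fork node Mr ∈ conditioning set.
  P3: blocked at fork node Mr ∈ conditioning set.
  P4: blocked at fork node Mr ∈ conditioning set.
  P5: blocked at fork node Lv ∈ conditioning set.
  P6: blocked at fork node Lv ∈ conditioning set.
  P7: blocked at fork node Lv ∈ conditioning set.
  P8: blocked at fork node Lv ∈ conditioning set.
{Lv, Mr} contains no descendant of Fc and blocks every backdoor path.
Every element of {Lv, Mr} is needed (dropping Lv leaves P5 open; dropping Mr leaves P1 open), so no proper subset is valid.
Among all size-2 subsets of the eligible variables, only {Lv, Mr} blocks every backdoor path, so it is the unique smallest valid adjustment set.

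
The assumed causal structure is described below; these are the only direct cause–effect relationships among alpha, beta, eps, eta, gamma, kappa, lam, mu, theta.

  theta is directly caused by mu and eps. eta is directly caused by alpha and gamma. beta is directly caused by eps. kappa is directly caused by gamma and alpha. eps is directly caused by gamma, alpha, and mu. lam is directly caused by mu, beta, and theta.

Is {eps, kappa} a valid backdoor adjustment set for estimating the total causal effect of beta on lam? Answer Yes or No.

Backdoor paths from beta to lam (paths whose first edge points into beta):
  P1: beta <- eps <- mu -> theta -> lam
  P2: beta <- eps <- mu -> lam
  P3: beta <- eps -> theta <- mu -> lam
  P4: beta <- eps -> theta -> lam
Condition 1 (no descendant of beta in the set): holds — descendants of beta are {lam}; none are in {eps, kappa}.
Condition 2 (every backdoor path blocked by {eps, kappa}):
  P1: blocked at chain node eps ∈ conditioning set.
  P2: blocked at chain node eps ∈ conditioning set.
  P3: blocked at fork node eps ∈ conditioning set.
  P4: blocked at fork node eps ∈ conditioning set.
{eps, kappa} satisfies the backdoor criterion.

Yes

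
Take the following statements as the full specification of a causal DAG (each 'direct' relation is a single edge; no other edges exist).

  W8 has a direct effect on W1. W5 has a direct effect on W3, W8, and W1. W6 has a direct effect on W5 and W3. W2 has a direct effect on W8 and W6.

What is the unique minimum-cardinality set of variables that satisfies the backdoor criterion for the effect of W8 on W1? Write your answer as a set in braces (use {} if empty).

{W5}

Variables eligible for adjustment (non-descendants of W8, excluding W8 and W1): {W2, W3, W5, W6}.
Backdoor paths from W8 to W1:
  P1: W8 <- W2 -> W6 -> W5 -> W1
  P2: W8 <- W2 -> W6 -> W3 <- W5 -> W1
  P3: W8 <- W5 -> W1
The empty set is not sufficient: P1 (W8 <- W2 -> W6 -> W5 -> W1) has no collider blocking it and no conditioned non-collider, so it is open.
Try {W5}:
  P1: blocked at chain node W5 ∈ conditioning set.
  P2: blocked at collider W3 (neither it nor any descendant is in the conditioning set).
  P3: blocked at fork node W5 ∈ conditioning set.
{W5} contains no descendant of W8 and blocks every backdoor path.
No other singleton works — e.g. {W2} leaves P3 open — so {W5} is the unique smallest valid adjustment set.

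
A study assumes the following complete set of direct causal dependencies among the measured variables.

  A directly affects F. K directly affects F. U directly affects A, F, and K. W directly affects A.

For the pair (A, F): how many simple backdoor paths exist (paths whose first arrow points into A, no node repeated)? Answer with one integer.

A backdoor path from A to F is any simple undirected path whose first edge points into A (i.e. leaves A via a parent).
Parents of A: {U, W}.
Enumerating:
  P1: A <- U -> K -> F
  P2: A <- U -> F
That exhausts the simple backdoor paths. Count: 2.

2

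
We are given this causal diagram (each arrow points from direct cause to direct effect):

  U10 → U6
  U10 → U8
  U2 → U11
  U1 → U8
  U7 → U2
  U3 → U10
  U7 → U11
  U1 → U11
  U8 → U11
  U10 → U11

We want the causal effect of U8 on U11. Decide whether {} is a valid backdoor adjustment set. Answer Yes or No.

Backdoor paths from U8 to U11 (paths whose first edge points into U8):
  P1: U8 <- U1 -> U11
  P2: U8 <- U10 -> U11
Condition 1 (no descendant of U8 in the set): holds — descendants of U8 are {U11}; none are in {}.
Condition 2 (every backdoor path blocked by {}):
  P1: open — no interior node is in the conditioning set.
  P2: open — no interior node is in the conditioning set.
{} does not satisfy the backdoor criterion.

No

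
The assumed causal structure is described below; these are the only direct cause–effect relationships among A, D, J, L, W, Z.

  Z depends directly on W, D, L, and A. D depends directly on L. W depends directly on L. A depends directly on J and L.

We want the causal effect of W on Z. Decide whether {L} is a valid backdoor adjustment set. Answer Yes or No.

Backdoor paths from W to Z (paths whose first edge points into W):
  P1: W <- L -> A -> Z
  P2: W <- L -> D -> Z
  P3: W <- L -> Z
Condition 1 (no descendant of W in the set): holds — descendants of W are {Z}; none are in {L}.
Condition 2 (every backdoor path blocked by {L}):
  P1: blocked at fork node L ∈ conditioning set.
  P2: blocked at fork node L ∈ conditioning set.
  P3: blocked at fork node L ∈ conditioning set.
{L} satisfies the backdoor criterion.

Yes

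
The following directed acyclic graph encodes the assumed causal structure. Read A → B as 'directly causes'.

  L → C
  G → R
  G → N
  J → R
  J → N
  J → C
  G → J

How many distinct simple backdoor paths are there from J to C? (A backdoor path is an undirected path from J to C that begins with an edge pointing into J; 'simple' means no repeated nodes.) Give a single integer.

0

A backdoor path from J to C is any simple undirected path whose first edge points into J (i.e. leaves J via a parent).
Parents of J: {G}.
No simple path from any parent of J reaches C without revisiting J, so there are no backdoor paths.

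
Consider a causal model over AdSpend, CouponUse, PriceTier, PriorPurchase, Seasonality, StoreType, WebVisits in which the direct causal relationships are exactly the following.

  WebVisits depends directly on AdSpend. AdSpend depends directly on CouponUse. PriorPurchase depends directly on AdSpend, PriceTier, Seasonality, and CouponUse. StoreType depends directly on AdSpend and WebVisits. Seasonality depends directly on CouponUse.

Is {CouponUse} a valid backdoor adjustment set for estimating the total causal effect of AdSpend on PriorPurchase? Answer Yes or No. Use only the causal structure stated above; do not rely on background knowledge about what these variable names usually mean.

Backdoor paths from AdSpend to PriorPurchase (paths whose first edge points into AdSpend):
  P1: AdSpend <- CouponUse -> Seasonality -> PriorPurchase
  P2: AdSpend <- CouponUse -> PriorPurchase
Condition 1 (no descendant of AdSpend in the set): holds — descendants of AdSpend are {PriorPurchase, StoreType, WebVisits}; none are in {CouponUse}.
Condition 2 (every backdoor path blocked by {CouponUse}):
  P1: blocked at fork node CouponUse ∈ conditioning set.
  P2: blocked at fork node CouponUse ∈ conditioning set.
{CouponUse} satisfies the backdoor criterion.

Yes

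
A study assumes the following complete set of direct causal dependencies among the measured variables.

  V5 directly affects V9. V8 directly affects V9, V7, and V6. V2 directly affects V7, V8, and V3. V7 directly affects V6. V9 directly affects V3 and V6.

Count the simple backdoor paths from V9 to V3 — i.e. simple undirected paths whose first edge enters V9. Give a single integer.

3

A backdoor path from V9 to V3 is any simple undirected path whose first edge points into V9 (i.e. leaves V9 via a parent).
Parents of V9: {V5, V8}.
Enumerating:
  P1: V9 <- V8 <- V2 -> V3
  P2: V9 <- V8 -> V7 <- V2 -> V3
  P3: V9 <- V8 -> V6 <- V7 <- V2 -> V3
That exhausts the simple backdoor paths. Count: 3.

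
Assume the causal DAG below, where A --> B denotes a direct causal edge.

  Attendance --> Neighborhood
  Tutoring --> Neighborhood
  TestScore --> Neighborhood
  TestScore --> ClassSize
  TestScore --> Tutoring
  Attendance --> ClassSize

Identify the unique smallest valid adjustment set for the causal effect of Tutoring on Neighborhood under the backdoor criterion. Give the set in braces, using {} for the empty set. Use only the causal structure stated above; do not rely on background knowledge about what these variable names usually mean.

Variables eligible for adjustment (non-descendants of Tutoring, excluding Tutoring and Neighborhood): {Attendance, ClassSize, TestScore}.
Backdoor paths from Tutoring to Neighborhood:
  P1: Tutoring <- TestScore -> ClassSize <- Attendance -> Neighborhood
  P2: Tutoring <- TestScore -> Neighborhood
The empty set is not sufficient: P2 (Tutoring <- TestScore -> Neighborhood) has no collider blocking it and no conditioned non-collider, so it is open.
Try {TestScore}:
  P1: blocked at fork node TestScore ∈ conditioning set.
  P2: blocked at fork node TestScore ∈ conditioning set.
{TestScore} contains no descendant of Tutoring and blocks every backdoor path.
No other singleton works — e.g. {Attendance} leaves P2 open — so {TestScore} is the unique smallest valid adjustment set.

{TestScore}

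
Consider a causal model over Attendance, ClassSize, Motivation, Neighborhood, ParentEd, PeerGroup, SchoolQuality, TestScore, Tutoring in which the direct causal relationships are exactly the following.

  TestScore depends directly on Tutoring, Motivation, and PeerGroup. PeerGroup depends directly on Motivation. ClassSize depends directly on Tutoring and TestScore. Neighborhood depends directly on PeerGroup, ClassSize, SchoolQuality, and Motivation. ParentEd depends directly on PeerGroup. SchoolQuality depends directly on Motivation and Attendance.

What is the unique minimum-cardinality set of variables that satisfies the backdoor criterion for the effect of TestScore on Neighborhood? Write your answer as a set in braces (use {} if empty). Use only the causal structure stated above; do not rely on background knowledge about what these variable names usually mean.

{Motivation, PeerGroup, Tutoring}

Variables eligible for adjustment (non-descendants of TestScore, excluding TestScore and Neighborhood): {Attendance, Motivation, ParentEd, PeerGroup, SchoolQuality, Tutoring}.
Backdoor paths from TestScore to Neighborhood:
  P1: TestScore <- Motivation -> PeerGroup -> Neighborhood
  P2: TestScore <- Motivation -> SchoolQuality -> Neighborhood
  P3: TestScore <- Motivation -> Neighborhood
  P4: TestScore <- Tutoring -> ClassSize -> Neighborhood
  P5: TestScore <- PeerGroup <- Motivation -> SchoolQuality -> Neighborhood
  P6: TestScore <- PeerGroup <- Motivation -> Neighborhood
  P7: TestScore <- PeerGroup -> Neighborhood
The empty set is not sufficient: P1 (TestScore <- Motivation -> PeerGroup -> Neighborhood) has no collider blocking it and no conditioned non-collider, so it is open.
Try {Motivation, PeerGroup, Tutoring}:
  P1: blocked at fork node Motivation ∈ conditioning set.
  P2: blocked at fork node Motivation ∈ conditioning set.
  P3: blocked at fork node Motivation ∈ conditioning set.
  P4: blocked at fork node Tutoring ∈ conditioning set.
  P5: blocked at chain node PeerGroup ∈ conditioning set.
  P6: blocked at chain node PeerGroup ∈ conditioning set.
  P7: blocked at fork node PeerGroup ∈ conditioning set.
{Motivation, PeerGroup, Tutoring} contains no descendant of TestScore and blocks every backdoor path.
Every element of {Motivation, PeerGroup, Tutoring} is needed (dropping Motivation leaves P2 open; dropping PeerGroup leaves P7 open; dropping Tutoring leaves P4 open), so no proper subset is valid.
Among all size-3 subsets of the eligible variables, only {Motivation, PeerGroup, Tutoring} blocks every backdoor path, so it is the unique smallest valid adjustment set.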